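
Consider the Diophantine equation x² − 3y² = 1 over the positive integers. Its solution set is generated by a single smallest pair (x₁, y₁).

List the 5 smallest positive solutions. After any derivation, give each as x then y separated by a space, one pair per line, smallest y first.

√3 → a₀=1, period (1,2); ℓ=2 even so k=1
i=0: a=1 ⇒ p=1, q=1
i=1: a=1 ⇒ p=2, q=1
fundamental: x₁=2, y₁=1  (since 4 − 3·1 = 1)
(2+1√3)^2 = 7 + 4√3
(2+1√3)^3 = 26 + 15√3
(2+1√3)^4 = 97 + 56√3
(2+1√3)^5 = 362 + 209√3

2 1
7 4
26 15
97 56
362 209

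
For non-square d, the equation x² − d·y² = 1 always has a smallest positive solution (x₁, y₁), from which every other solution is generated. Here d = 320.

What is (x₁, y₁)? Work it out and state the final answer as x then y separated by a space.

161 9

d=320: √d = [17; 1,7,1,34] (ℓ=4, even), read p_3/q_3
a_0=17:  p_0=17·1+0=17,  q_0=17·0+1=1
a_1=1:  p_1=1·17+1=18,  q_1=1·1+0=1
a_2=7:  p_2=7·18+17=143,  q_2=7·1+1=8
a_3=1:  p_3=1·143+18=161,  q_3=1·8+1=9
(x₁, y₁) = (161, 9);  161² − 320·9² = 1 ✓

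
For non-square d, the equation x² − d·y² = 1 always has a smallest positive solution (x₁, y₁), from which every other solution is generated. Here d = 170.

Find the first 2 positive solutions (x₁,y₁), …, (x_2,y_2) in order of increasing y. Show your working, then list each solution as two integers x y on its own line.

339 26
229841 17628

d=170: √d = [13; 26] (ℓ=1, odd), read p_1/q_1
i=0: a=13 ⇒ p=13, q=1
i=1: a=26 ⇒ p=339, q=26
fundamental: x₁=339, y₁=26  (since 114921 − 170·676 = 1)
(x_2, y_2) = (339·339 + 170·26·26, 339·26 + 26·339) = (229841, 17628)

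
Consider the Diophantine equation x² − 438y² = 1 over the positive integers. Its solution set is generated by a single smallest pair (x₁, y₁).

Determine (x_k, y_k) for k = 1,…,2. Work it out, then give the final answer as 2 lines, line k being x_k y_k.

293 14
171697 8204

[20; 1,12,1,40] for √438; ℓ=4 ⇒ convergent index 3
a_0=20:  p_0=20·1+0=20,  q_0=20·0+1=1
…
a_2=12:  p_2=12·21+20=272,  q_2=12·1+1=13
a_3=1:  p_3=1·272+21=293,  q_3=1·13+1=14
→ (293, 14).  Check: 293²=85849, 438·14²=85848, difference 1.
(293+14√438)^2 = 171697 + 8204√438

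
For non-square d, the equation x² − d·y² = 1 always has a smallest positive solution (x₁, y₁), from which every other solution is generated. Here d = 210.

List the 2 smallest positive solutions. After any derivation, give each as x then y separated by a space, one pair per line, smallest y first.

√210 → a₀=14, period (2,28); ℓ=2 even so k=1
k=0  a_k=14  p_k/q_k = 14/1
k=1  a_k=2  p_k/q_k = 29/2
→ (29, 2).  Check: 29²=841, 210·2²=840, difference 1.
n=2: (29,2)∘(29,2) = (29·29+210·2·2, 29·2+2·29) = (1681,116)

29 2
1681 116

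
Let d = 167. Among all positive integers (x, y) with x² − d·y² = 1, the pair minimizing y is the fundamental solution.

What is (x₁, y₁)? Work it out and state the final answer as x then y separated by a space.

168 13

d=167: √d = [12; 1,11,1,24] (ℓ=4, even), read p_3/q_3
step 0: (12, 1)  from 12·(1,0) + (0,1)
step 1: (13, 1)  from 1·(12,1) + (1,0)
step 2: (155, 12)  from 11·(13,1) + (12,1)
step 3: (168, 13)  from 1·(155,12) + (13,1)
(x₁, y₁) = (168, 13);  168² − 167·13² = 1 ✓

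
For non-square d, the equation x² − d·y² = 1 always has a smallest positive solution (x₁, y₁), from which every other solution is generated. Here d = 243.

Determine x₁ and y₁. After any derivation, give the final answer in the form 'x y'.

√243 → a₀=15, period (1,1,2,3,15,3,2,1,1,30); ℓ=10 even so k=9
a_0=15:  p_0=15·1+0=15,  q_0=15·0+1=1
a_1=1:  p_1=1·15+1=16,  q_1=1·1+0=1
…
a_3=2:  p_3=2·31+16=78,  q_3=2·2+1=5
a_4=3:  p_4=3·78+31=265,  q_4=3·5+2=17
a_5=15:  p_5=15·265+78=4053,  q_5=15·17+5=260
…
a_7=2:  p_7=2·12424+4053=28901,  q_7=2·797+260=1854
a_8=1:  p_8=1·28901+12424=41325,  q_8=1·1854+797=2651
a_9=1:  p_9=1·41325+28901=70226,  q_9=1·2651+1854=4505
→ (70226, 4505).  Check: 70226²=4931691076, 243·4505²=4931691075, difference 1.

70226 4505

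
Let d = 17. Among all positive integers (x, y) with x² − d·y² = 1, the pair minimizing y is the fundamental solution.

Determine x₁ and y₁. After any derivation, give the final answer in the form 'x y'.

√17 = [4; 8, …], period ℓ=1 (odd) → k=1
i=0: a=4 ⇒ p=4, q=1
i=1: a=8 ⇒ p=33, q=8
(x₁, y₁) = (33, 8);  33² − 17·8² = 1 ✓

33 8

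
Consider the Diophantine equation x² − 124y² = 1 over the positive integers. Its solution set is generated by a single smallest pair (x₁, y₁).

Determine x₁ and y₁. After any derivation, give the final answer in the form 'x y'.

4620799 414960

d=124: √d = [11; 7,2,1,1,1,…,2,7,22] (ℓ=16, even), read p_15/q_15
step 0: (11, 1)  from 11·(1,0) + (0,1)
step 1: (78, 7)  from 7·(11,1) + (1,0)
…
step 4: (412, 37)  from 1·(245,22) + (167,15)
…
step 9: (17583, 1579)  from 1·(14543,1306) + (3040,273)
…
step 14: (626251, 56239)  from 2·(237042,21287) + (152167,13665)
step 15: (4620799, 414960)  from 7·(626251,56239) + (237042,21287)
fundamental: x₁=4620799, y₁=414960  (since 21351783398401 − 124·172191801600 = 1)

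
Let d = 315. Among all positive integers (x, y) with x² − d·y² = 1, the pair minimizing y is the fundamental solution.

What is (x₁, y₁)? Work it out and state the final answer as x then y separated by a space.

√315 → a₀=17, period (1,2,1,34); ℓ=4 even so k=3
a_0=17:  p_0=17·1+0=17,  q_0=17·0+1=1
a_1=1:  p_1=1·17+1=18,  q_1=1·1+0=1
a_2=2:  p_2=2·18+17=53,  q_2=2·1+1=3
a_3=1:  p_3=1·53+18=71,  q_3=1·3+1=4
→ (71, 4).  Check: 71²=5041, 315·4²=5040, difference 1.

71 4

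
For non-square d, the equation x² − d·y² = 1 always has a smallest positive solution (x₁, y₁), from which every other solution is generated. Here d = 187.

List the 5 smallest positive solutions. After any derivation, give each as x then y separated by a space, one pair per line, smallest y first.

1682 123
5658247 413772
19034341226 1391928885
64031518226017 4682448355368
215402008277979962 15751754875529067

√187 = [13; 1,2,13,2,1,26, …], period ℓ=6 (even) → k=5
step 0: (13, 1)  from 13·(1,0) + (0,1)
step 1: (14, 1)  from 1·(13,1) + (1,0)
step 2: (41, 3)  from 2·(14,1) + (13,1)
step 3: (547, 40)  from 13·(41,3) + (14,1)
step 4: (1135, 83)  from 2·(547,40) + (41,3)
step 5: (1682, 123)  from 1·(1135,83) + (547,40)
fundamental: x₁=1682, y₁=123  (since 2829124 − 187·15129 = 1)
k=2:  x_2 = 1682·1682+187·123·123 = 5658247,  y_2 = 1682·123+123·1682 = 413772
k=3:  x_3 = 1682·5658247+187·123·413772 = 19034341226,  y_3 = 1682·413772+123·5658247 = 1391928885
k=4:  x_4 = 1682·19034341226+187·123·1391928885 = 64031518226017,  y_4 = 1682·1391928885+123·19034341226 = 4682448355368
k=5:  x_5 = 1682·64031518226017+187·123·4682448355368 = 215402008277979962,  y_5 = 1682·4682448355368+123·64031518226017 = 15751754875529067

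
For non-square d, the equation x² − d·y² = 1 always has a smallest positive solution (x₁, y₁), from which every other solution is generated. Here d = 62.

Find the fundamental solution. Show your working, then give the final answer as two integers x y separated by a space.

63 8

[7; 1,6,1,14] for √62; ℓ=4 ⇒ convergent index 3
step 0: (7, 1)  from 7·(1,0) + (0,1)
step 1: (8, 1)  from 1·(7,1) + (1,0)
step 2: (55, 7)  from 6·(8,1) + (7,1)
step 3: (63, 8)  from 1·(55,7) + (8,1)
→ (63, 8).  Check: 63²=3969, 62·8²=3968, difference 1.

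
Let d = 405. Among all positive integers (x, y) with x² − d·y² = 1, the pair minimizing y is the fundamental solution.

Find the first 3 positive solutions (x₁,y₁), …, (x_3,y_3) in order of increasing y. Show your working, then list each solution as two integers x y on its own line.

161 8
51841 2576
16692641 829464

d=405: √d = [20; 8,40] (ℓ=2, even), read p_1/q_1
a_0=20:  p_0=20·1+0=20,  q_0=20·0+1=1
a_1=8:  p_1=8·20+1=161,  q_1=8·1+0=8
fundamental: x₁=161, y₁=8  (since 25921 − 405·64 = 1)
(161+8√405)^2 = 51841 + 2576√405
(161+8√405)^3 = 16692641 + 829464√405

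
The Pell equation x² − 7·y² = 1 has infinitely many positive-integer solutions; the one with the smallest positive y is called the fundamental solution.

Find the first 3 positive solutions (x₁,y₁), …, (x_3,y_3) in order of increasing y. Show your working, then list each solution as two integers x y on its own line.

8 3
127 48
2024 765

[2; 1,1,1,4] for √7; ℓ=4 ⇒ convergent index 3
k=0  a_k=2  p_k/q_k = 2/1
k=1  a_k=1  p_k/q_k = 3/1
k=2  a_k=1  p_k/q_k = 5/2
k=3  a_k=1  p_k/q_k = 8/3
fundamental: x₁=8, y₁=3  (since 64 − 7·9 = 1)
n=2: (8,3)∘(8,3) = (8·8+7·3·3, 8·3+3·8) = (127,48)
n=3: (127,48)∘(8,3) = (8·127+7·3·48, 8·48+3·127) = (2024,765)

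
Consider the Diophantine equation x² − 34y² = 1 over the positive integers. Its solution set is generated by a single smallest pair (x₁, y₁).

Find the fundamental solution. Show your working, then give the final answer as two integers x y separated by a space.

35 6

√34 = [5; 1,4,1,10, …], period ℓ=4 (even) → k=3
step 0: (5, 1)  from 5·(1,0) + (0,1)
step 1: (6, 1)  from 1·(5,1) + (1,0)
step 2: (29, 5)  from 4·(6,1) + (5,1)
step 3: (35, 6)  from 1·(29,5) + (6,1)
(x₁, y₁) = (35, 6);  35² − 34·6² = 1 ✓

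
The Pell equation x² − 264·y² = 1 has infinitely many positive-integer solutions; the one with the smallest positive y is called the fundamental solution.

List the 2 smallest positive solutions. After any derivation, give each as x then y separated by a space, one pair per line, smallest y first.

√264 → a₀=16, period (4,32); ℓ=2 even so k=1
k=0  a_k=16  p_k/q_k = 16/1
k=1  a_k=4  p_k/q_k = 65/4
(x₁, y₁) = (65, 4);  65² − 264·4² = 1 ✓
n=2: (65,4)∘(65,4) = (65·65+264·4·4, 65·4+4·65) = (8449,520)

65 4
8449 520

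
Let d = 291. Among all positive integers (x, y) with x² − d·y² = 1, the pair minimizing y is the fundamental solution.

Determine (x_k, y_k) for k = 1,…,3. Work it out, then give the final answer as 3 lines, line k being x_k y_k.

290 17
168199 9860
97555130 5718783

√291 → a₀=17, period (17,34); ℓ=2 even so k=1
step 0: (17, 1)  from 17·(1,0) + (0,1)
step 1: (290, 17)  from 17·(17,1) + (1,0)
(x₁, y₁) = (290, 17);  290² − 291·17² = 1 ✓
k=2:  x_2 = 290·290+291·17·17 = 168199,  y_2 = 290·17+17·290 = 9860
k=3:  x_3 = 290·168199+291·17·9860 = 97555130,  y_3 = 290·9860+17·168199 = 5718783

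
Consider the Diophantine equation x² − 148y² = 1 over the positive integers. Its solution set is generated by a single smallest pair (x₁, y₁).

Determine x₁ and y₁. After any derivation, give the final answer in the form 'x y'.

d=148: √d = [12; 6,24] (ℓ=2, even), read p_1/q_1
a_0=12:  p_0=12·1+0=12,  q_0=12·0+1=1
a_1=6:  p_1=6·12+1=73,  q_1=6·1+0=6
fundamental: x₁=73, y₁=6  (since 5329 − 148·36 = 1)

73 6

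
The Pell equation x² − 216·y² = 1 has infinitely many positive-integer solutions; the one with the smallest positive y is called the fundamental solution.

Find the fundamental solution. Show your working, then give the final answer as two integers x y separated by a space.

√216 → a₀=14, period (1,2,3,2,1,28); ℓ=6 even so k=5
step 0: (14, 1)  from 14·(1,0) + (0,1)
…
step 4: (338, 23)  from 2·(147,10) + (44,3)
step 5: (485, 33)  from 1·(338,23) + (147,10)
(x₁, y₁) = (485, 33);  485² − 216·33² = 1 ✓

485 33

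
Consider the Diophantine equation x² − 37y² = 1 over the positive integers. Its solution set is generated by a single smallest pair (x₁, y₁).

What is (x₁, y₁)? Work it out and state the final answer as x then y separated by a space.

73 12

[6; 12] for √37; ℓ=1 ⇒ convergent index 1
k=0  a_k=6  p_k/q_k = 6/1
k=1  a_k=12  p_k/q_k = 73/12
→ (73, 12).  Check: 73²=5329, 37·12²=5328, difference 1.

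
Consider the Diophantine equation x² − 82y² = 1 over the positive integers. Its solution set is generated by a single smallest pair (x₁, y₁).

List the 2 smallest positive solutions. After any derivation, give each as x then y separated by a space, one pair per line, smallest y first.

√82 = [9; 18, …], period ℓ=1 (odd) → k=1
k=0  a_k=9  p_k/q_k = 9/1
k=1  a_k=18  p_k/q_k = 163/18
→ (163, 18).  Check: 163²=26569, 82·18²=26568, difference 1.
(x_2, y_2) = (163·163 + 82·18·18, 163·18 + 18·163) = (53137, 5868)

163 18
53137 5868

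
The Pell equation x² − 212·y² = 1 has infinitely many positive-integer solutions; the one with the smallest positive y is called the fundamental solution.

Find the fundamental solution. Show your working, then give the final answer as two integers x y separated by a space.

66249 4550

d=212: √d = [14; 1,1,3,1,1,…,1,1,28] (ℓ=14, even), read p_13/q_13
i=0: a=14 ⇒ p=14, q=1
…
i=7: a=6 ⇒ p=2417, q=166
i=8: a=1 ⇒ p=2781, q=191
…
i=10: a=1 ⇒ p=7979, q=548
…
i=12: a=1 ⇒ p=37114, q=2549
i=13: a=1 ⇒ p=66249, q=4550
(x₁, y₁) = (66249, 4550);  66249² − 212·4550² = 1 ✓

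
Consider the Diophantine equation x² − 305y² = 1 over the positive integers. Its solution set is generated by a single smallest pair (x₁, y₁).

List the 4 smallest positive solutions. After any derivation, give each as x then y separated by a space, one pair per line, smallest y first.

√305 = [17; 2,6,2,34, …], period ℓ=4 (even) → k=3
k=0  a_k=17  p_k/q_k = 17/1
k=1  a_k=2  p_k/q_k = 35/2
k=2  a_k=6  p_k/q_k = 227/13
k=3  a_k=2  p_k/q_k = 489/28
fundamental: x₁=489, y₁=28  (since 239121 − 305·784 = 1)
k=2:  x_2 = 489·489+305·28·28 = 478241,  y_2 = 489·28+28·489 = 27384
k=3:  x_3 = 489·478241+305·28·27384 = 467719209,  y_3 = 489·27384+28·478241 = 26781524
k=4:  x_4 = 489·467719209+305·28·26781524 = 457428908161,  y_4 = 489·26781524+28·467719209 = 26192303088

489 28
478241 27384
467719209 26781524
457428908161 26192303088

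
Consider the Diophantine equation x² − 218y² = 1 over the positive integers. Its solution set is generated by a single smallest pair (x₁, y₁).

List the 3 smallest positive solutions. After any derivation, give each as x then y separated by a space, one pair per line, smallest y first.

126003 8534
31753512017 2150619204
8002075549230099 541968943114690

√218 → a₀=14, period (1,3,3,1,28); ℓ=5 odd so k=9
step 0: (14, 1)  from 14·(1,0) + (0,1)
step 1: (15, 1)  from 1·(14,1) + (1,0)
step 2: (59, 4)  from 3·(15,1) + (14,1)
step 3: (192, 13)  from 3·(59,4) + (15,1)
step 4: (251, 17)  from 1·(192,13) + (59,4)
step 5: (7220, 489)  from 28·(251,17) + (192,13)
step 6: (7471, 506)  from 1·(7220,489) + (251,17)
…
step 8: (96370, 6527)  from 3·(29633,2007) + (7471,506)
step 9: (126003, 8534)  from 1·(96370,6527) + (29633,2007)
→ (126003, 8534).  Check: 126003²=15876756009, 218·8534²=15876756008, difference 1.
(126003+8534√218)^2 = 31753512017 + 2150619204√218
(126003+8534√218)^3 = 8002075549230099 + 541968943114690√218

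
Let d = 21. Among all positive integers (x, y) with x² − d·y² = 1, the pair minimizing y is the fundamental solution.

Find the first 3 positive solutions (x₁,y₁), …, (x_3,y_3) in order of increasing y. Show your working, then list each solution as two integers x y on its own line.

55 12
6049 1320
665335 145188

[4; 1,1,2,1,1,8] for √21; ℓ=6 ⇒ convergent index 5
a_0=4:  p_0=4·1+0=4,  q_0=4·0+1=1
…
a_4=1:  p_4=1·23+9=32,  q_4=1·5+2=7
a_5=1:  p_5=1·32+23=55,  q_5=1·7+5=12
(x₁, y₁) = (55, 12);  55² − 21·12² = 1 ✓
k=2:  x_2 = 55·55+21·12·12 = 6049,  y_2 = 55·12+12·55 = 1320
k=3:  x_3 = 55·6049+21·12·1320 = 665335,  y_3 = 55·1320+12·6049 = 145188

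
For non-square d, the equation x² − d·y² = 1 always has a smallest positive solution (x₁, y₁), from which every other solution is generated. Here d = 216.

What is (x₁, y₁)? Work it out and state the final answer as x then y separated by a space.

485 33

[14; 1,2,3,2,1,28] for √216; ℓ=6 ⇒ convergent index 5
step 0: (14, 1)  from 14·(1,0) + (0,1)
…
step 4: (338, 23)  from 2·(147,10) + (44,3)
step 5: (485, 33)  from 1·(338,23) + (147,10)
→ (485, 33).  Check: 485²=235225, 216·33²=235224, difference 1.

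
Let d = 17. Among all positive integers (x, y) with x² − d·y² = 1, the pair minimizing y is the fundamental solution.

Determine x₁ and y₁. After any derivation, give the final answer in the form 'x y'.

33 8

[4; 8] for √17; ℓ=1 ⇒ convergent index 1
k=0  a_k=4  p_k/q_k = 4/1
k=1  a_k=8  p_k/q_k = 33/8
(x₁, y₁) = (33, 8);  33² − 17·8² = 1 ✓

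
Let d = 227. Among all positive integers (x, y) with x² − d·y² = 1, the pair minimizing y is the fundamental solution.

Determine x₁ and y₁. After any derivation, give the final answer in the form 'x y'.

√227 → a₀=15, period (15,30); ℓ=2 even so k=1
i=0: a=15 ⇒ p=15, q=1
i=1: a=15 ⇒ p=226, q=15
→ (226, 15).  Check: 226²=51076, 227·15²=51075, difference 1.

226 15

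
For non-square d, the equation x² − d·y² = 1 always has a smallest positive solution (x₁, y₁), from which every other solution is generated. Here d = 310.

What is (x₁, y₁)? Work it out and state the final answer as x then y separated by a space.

[17; 1,1,1,1,5,…,1,1,34] for √310; ℓ=16 ⇒ convergent index 15
step 0: (17, 1)  from 17·(1,0) + (0,1)
…
step 5: (493, 28)  from 5·(88,5) + (53,3)
step 6: (1567, 89)  from 3·(493,28) + (88,5)
step 7: (2060, 117)  from 1·(1567,89) + (493,28)
step 8: (5687, 323)  from 2·(2060,117) + (1567,89)
step 9: (7747, 440)  from 1·(5687,323) + (2060,117)
step 10: (28928, 1643)  from 3·(7747,440) + (5687,323)
…
step 13: (333702, 18953)  from 1·(181315,10298) + (152387,8655)
step 14: (515017, 29251)  from 1·(333702,18953) + (181315,10298)
step 15: (848719, 48204)  from 1·(515017,29251) + (333702,18953)
(x₁, y₁) = (848719, 48204);  848719² − 310·48204² = 1 ✓

848719 48204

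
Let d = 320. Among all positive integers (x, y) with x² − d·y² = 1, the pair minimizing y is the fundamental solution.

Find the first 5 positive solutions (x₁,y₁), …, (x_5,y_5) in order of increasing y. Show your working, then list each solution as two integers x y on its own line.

d=320: √d = [17; 1,7,1,34] (ℓ=4, even), read p_3/q_3
k=0  a_k=17  p_k/q_k = 17/1
k=1  a_k=1  p_k/q_k = 18/1
k=2  a_k=7  p_k/q_k = 143/8
k=3  a_k=1  p_k/q_k = 161/9
fundamental: x₁=161, y₁=9  (since 25921 − 320·81 = 1)
(161+9√320)^2 = 51841 + 2898√320
(161+9√320)^3 = 16692641 + 933147√320
(161+9√320)^4 = 5374978561 + 300470436√320
(161+9√320)^5 = 1730726404001 + 96750547245√320

161 9
51841 2898
16692641 933147
5374978561 300470436
1730726404001 96750547245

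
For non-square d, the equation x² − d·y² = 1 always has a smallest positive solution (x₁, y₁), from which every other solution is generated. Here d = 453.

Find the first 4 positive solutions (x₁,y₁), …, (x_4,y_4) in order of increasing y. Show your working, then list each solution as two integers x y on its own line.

√453 = [21; 3,1,1,10,14,10,1,1,3,42, …], period ℓ=10 (even) → k=9
k=0  a_k=21  p_k/q_k = 21/1
k=1  a_k=3  p_k/q_k = 64/3
…
k=3  a_k=1  p_k/q_k = 149/7
k=4  a_k=10  p_k/q_k = 1575/74
…
k=8  a_k=1  p_k/q_k = 469329/22051
k=9  a_k=3  p_k/q_k = 1653751/77700
(x₁, y₁) = (1653751, 77700);  1653751² − 453·77700² = 1 ✓
n=2: (1653751,77700)∘(1653751,77700) = (1653751·1653751+453·77700·77700, 1653751·77700+77700·1653751) = (5469784740001,256992905400)
n=3: (5469784740001,256992905400)∘(1653751,77700) = (1653751·5469784740001+453·77700·256992905400, 1653751·256992905400+77700·5469784740001) = (18091323967121133751,850004548596233100)
n=4: (18091323967121133751,850004548596233100)∘(1653751,77700) = (1653751·18091323967121133751+453·77700·850004548596233100, 1653751·850004548596233100+77700·18091323967121133751) = (59837090203895614338960001,2811391744490881177810800)

1653751 77700
5469784740001 256992905400
18091323967121133751 850004548596233100
59837090203895614338960001 2811391744490881177810800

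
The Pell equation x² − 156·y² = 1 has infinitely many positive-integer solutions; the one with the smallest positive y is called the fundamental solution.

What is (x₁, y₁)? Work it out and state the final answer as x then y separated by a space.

25 2

d=156: √d = [12; 2,24] (ℓ=2, even), read p_1/q_1
step 0: (12, 1)  from 12·(1,0) + (0,1)
step 1: (25, 2)  from 2·(12,1) + (1,0)
→ (25, 2).  Check: 25²=625, 156·2²=624, difference 1.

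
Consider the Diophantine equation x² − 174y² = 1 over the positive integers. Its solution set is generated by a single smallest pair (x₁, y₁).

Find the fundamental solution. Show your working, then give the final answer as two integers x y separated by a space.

[13; 5,4,5,26] for √174; ℓ=4 ⇒ convergent index 3
i=0: a=13 ⇒ p=13, q=1
…
i=2: a=4 ⇒ p=277, q=21
i=3: a=5 ⇒ p=1451, q=110
(x₁, y₁) = (1451, 110);  1451² − 174·110² = 1 ✓

1451 110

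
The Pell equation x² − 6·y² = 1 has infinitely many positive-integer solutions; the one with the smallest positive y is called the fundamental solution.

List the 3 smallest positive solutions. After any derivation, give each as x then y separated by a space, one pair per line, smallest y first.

5 2
49 20
485 198

√6 = [2; 2,4, …], period ℓ=2 (even) → k=1
i=0: a=2 ⇒ p=2, q=1
i=1: a=2 ⇒ p=5, q=2
fundamental: x₁=5, y₁=2  (since 25 − 6·4 = 1)
(x_2, y_2) = (5·5 + 6·2·2, 5·2 + 2·5) = (49, 20)
(x_3, y_3) = (5·49 + 6·2·20, 5·20 + 2·49) = (485, 198)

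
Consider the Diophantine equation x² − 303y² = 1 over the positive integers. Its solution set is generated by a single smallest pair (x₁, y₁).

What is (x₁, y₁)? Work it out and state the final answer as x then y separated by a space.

√303 = [17; 2,2,5,2,2,34, …], period ℓ=6 (even) → k=5
a_0=17:  p_0=17·1+0=17,  q_0=17·0+1=1
…
a_3=5:  p_3=5·87+35=470,  q_3=5·5+2=27
a_4=2:  p_4=2·470+87=1027,  q_4=2·27+5=59
a_5=2:  p_5=2·1027+470=2524,  q_5=2·59+27=145
→ (2524, 145).  Check: 2524²=6370576, 303·145²=6370575, difference 1.

2524 145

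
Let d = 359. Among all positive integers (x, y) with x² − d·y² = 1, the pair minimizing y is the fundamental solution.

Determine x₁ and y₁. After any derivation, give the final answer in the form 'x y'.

√359 = [18; 1,17,1,36, …], period ℓ=4 (even) → k=3
step 0: (18, 1)  from 18·(1,0) + (0,1)
step 1: (19, 1)  from 1·(18,1) + (1,0)
step 2: (341, 18)  from 17·(19,1) + (18,1)
step 3: (360, 19)  from 1·(341,18) + (19,1)
fundamental: x₁=360, y₁=19  (since 129600 − 359·361 = 1)

360 19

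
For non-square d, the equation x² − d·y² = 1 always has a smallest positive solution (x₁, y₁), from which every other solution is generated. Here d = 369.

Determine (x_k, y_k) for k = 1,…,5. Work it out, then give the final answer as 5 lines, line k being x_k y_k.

√369 = [19; 4,1,3,2,7,4,7,2,3,1,4,38, …], period ℓ=12 (even) → k=11
k=0  a_k=19  p_k/q_k = 19/1
k=1  a_k=4  p_k/q_k = 77/4
…
k=8  a_k=2  p_k/q_k = 393504/20485
k=9  a_k=3  p_k/q_k = 1364557/71036
k=10  a_k=1  p_k/q_k = 1758061/91521
k=11  a_k=4  p_k/q_k = 8396801/437120
fundamental: x₁=8396801, y₁=437120  (since 70506267033601 − 369·191073894400 = 1)
(8396801+437120√369)^2 = 141012534067201 + 7340819306240√369
(8396801+437120√369)^3 = 2368108374136006451201 + 123278797782910239360√369
(8396801+437120√369)^4 = 39769069528107045198367948801 + 2070295065004669620717268480√369
(8396801+437120√369)^5 = 667865925565355162349028245713920001 + 34767711344252426473018978470025600√369

8396801 437120
141012534067201 7340819306240
2368108374136006451201 123278797782910239360
39769069528107045198367948801 2070295065004669620717268480
667865925565355162349028245713920001 34767711344252426473018978470025600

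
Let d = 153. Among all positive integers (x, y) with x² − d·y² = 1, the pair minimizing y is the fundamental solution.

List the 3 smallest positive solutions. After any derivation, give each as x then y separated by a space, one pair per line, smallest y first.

2177 176
9478657 766304
41270070401 3336487440

d=153: √d = [12; 2,1,2,2,2,1,2,24] (ℓ=8, even), read p_7/q_7
i=0: a=12 ⇒ p=12, q=1
…
i=3: a=2 ⇒ p=99, q=8
i=4: a=2 ⇒ p=235, q=19
…
i=6: a=1 ⇒ p=804, q=65
i=7: a=2 ⇒ p=2177, q=176
→ (2177, 176).  Check: 2177²=4739329, 153·176²=4739328, difference 1.
(2177+176√153)^2 = 9478657 + 766304√153
(2177+176√153)^3 = 41270070401 + 3336487440√153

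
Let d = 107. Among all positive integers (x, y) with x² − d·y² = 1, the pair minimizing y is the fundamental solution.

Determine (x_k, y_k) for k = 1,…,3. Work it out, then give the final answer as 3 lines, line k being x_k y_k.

962 93
1850887 178932
3561105626 344265075

[10; 2,1,9,1,2,20] for √107; ℓ=6 ⇒ convergent index 5
a_0=10:  p_0=10·1+0=10,  q_0=10·0+1=1
…
a_4=1:  p_4=1·300+31=331,  q_4=1·29+3=32
a_5=2:  p_5=2·331+300=962,  q_5=2·32+29=93
(x₁, y₁) = (962, 93);  962² − 107·93² = 1 ✓
n=2: (962,93)∘(962,93) = (962·962+107·93·93, 962·93+93·962) = (1850887,178932)
n=3: (1850887,178932)∘(962,93) = (962·1850887+107·93·178932, 962·178932+93·1850887) = (3561105626,344265075)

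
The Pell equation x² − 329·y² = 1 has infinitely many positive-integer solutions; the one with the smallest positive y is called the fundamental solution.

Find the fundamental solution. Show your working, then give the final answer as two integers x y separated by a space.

2376415 131016

[18; 7,4,2,1,1,4,1,1,2,4,7,36] for √329; ℓ=12 ⇒ convergent index 11
i=0: a=18 ⇒ p=18, q=1
i=1: a=7 ⇒ p=127, q=7
…
i=3: a=2 ⇒ p=1179, q=65
…
i=5: a=1 ⇒ p=2884, q=159
…
i=7: a=1 ⇒ p=16125, q=889
…
i=10: a=4 ⇒ p=328794, q=18127
i=11: a=7 ⇒ p=2376415, q=131016
fundamental: x₁=2376415, y₁=131016  (since 5647348252225 − 329·17165192256 = 1)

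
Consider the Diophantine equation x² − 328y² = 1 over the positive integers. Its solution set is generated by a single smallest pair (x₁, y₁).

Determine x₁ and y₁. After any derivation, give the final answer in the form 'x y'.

[18; 9,36] for √328; ℓ=2 ⇒ convergent index 1
step 0: (18, 1)  from 18·(1,0) + (0,1)
step 1: (163, 9)  from 9·(18,1) + (1,0)
fundamental: x₁=163, y₁=9  (since 26569 − 328·81 = 1)

163 9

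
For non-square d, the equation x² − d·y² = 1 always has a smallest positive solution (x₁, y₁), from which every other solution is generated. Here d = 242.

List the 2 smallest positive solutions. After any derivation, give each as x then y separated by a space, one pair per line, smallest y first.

[15; 1,1,3,1,14,1,3,1,1,30] for √242; ℓ=10 ⇒ convergent index 9
a_0=15:  p_0=15·1+0=15,  q_0=15·0+1=1
…
a_2=1:  p_2=1·16+15=31,  q_2=1·1+1=2
a_3=3:  p_3=3·31+16=109,  q_3=3·2+1=7
…
a_5=14:  p_5=14·140+109=2069,  q_5=14·9+7=133
…
a_8=1:  p_8=1·8696+2209=10905,  q_8=1·559+142=701
a_9=1:  p_9=1·10905+8696=19601,  q_9=1·701+559=1260
(x₁, y₁) = (19601, 1260);  19601² − 242·1260² = 1 ✓
n=2: (19601,1260)∘(19601,1260) = (19601·19601+242·1260·1260, 19601·1260+1260·19601) = (768398401,49394520)

19601 1260
768398401 49394520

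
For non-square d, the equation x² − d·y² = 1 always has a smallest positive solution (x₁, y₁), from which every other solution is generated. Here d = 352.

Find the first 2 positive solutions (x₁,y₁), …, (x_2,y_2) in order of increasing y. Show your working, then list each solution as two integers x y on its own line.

77617 4137
12048797377 642203058

[18; 1,3,5,9,5,3,1,36] for √352; ℓ=8 ⇒ convergent index 7
k=0  a_k=18  p_k/q_k = 18/1
…
k=2  a_k=3  p_k/q_k = 75/4
…
k=6  a_k=3  p_k/q_k = 59118/3151
k=7  a_k=1  p_k/q_k = 77617/4137
(x₁, y₁) = (77617, 4137);  77617² − 352·4137² = 1 ✓
(77617+4137√352)^2 = 12048797377 + 642203058√352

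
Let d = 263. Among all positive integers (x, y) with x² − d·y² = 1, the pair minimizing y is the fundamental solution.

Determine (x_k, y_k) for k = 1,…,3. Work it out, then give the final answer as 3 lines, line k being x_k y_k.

139128 8579
38713200767 2387158224
10772180392483224 664241098768765

d=263: √d = [16; 4,1,1,1,1,15,1,1,1,1,4,32] (ℓ=12, even), read p_11/q_11
k=0  a_k=16  p_k/q_k = 16/1
…
k=2  a_k=1  p_k/q_k = 81/5
…
k=8  a_k=1  p_k/q_k = 12017/741
k=9  a_k=1  p_k/q_k = 18212/1123
k=10  a_k=1  p_k/q_k = 30229/1864
k=11  a_k=4  p_k/q_k = 139128/8579
→ (139128, 8579).  Check: 139128²=19356600384, 263·8579²=19356600383, difference 1.
(139128+8579√263)^2 = 38713200767 + 2387158224√263
(139128+8579√263)^3 = 10772180392483224 + 664241098768765√263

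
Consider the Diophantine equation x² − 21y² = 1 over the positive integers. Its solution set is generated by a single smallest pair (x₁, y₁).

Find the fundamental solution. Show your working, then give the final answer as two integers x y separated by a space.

√21 = [4; 1,1,2,1,1,8, …], period ℓ=6 (even) → k=5
step 0: (4, 1)  from 4·(1,0) + (0,1)
step 1: (5, 1)  from 1·(4,1) + (1,0)
…
step 3: (23, 5)  from 2·(9,2) + (5,1)
step 4: (32, 7)  from 1·(23,5) + (9,2)
step 5: (55, 12)  from 1·(32,7) + (23,5)
→ (55, 12).  Check: 55²=3025, 21·12²=3024, difference 1.

55 12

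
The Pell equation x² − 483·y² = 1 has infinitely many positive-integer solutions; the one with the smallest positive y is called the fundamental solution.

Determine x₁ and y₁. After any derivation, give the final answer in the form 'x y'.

[21; 1,42] for √483; ℓ=2 ⇒ convergent index 1
step 0: (21, 1)  from 21·(1,0) + (0,1)
step 1: (22, 1)  from 1·(21,1) + (1,0)
(x₁, y₁) = (22, 1);  22² − 483·1² = 1 ✓

22 1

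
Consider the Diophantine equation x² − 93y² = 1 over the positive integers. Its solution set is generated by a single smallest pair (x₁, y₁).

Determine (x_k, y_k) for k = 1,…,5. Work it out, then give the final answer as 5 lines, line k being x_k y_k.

√93 = [9; 1,1,1,4,6,4,1,1,1,18, …], period ℓ=10 (even) → k=9
i=0: a=9 ⇒ p=9, q=1
i=1: a=1 ⇒ p=10, q=1
…
i=3: a=1 ⇒ p=29, q=3
i=4: a=4 ⇒ p=135, q=14
…
i=6: a=4 ⇒ p=3491, q=362
i=7: a=1 ⇒ p=4330, q=449
i=8: a=1 ⇒ p=7821, q=811
i=9: a=1 ⇒ p=12151, q=1260
→ (12151, 1260).  Check: 12151²=147646801, 93·1260²=147646800, difference 1.
(12151+1260√93)^2 = 295293601 + 30620520√93
(12151+1260√93)^3 = 7176225079351 + 744139875780√93
(12151+1260√93)^4 = 174396621583094401 + 18084087230585040√93
(12151+1260√93)^5 = 4238186690536135053751 + 439479487133537766300√93

12151 1260
295293601 30620520
7176225079351 744139875780
174396621583094401 18084087230585040
4238186690536135053751 439479487133537766300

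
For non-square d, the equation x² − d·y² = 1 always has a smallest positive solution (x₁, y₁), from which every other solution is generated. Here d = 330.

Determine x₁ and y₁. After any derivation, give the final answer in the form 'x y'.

109 6

d=330: √d = [18; 6,36] (ℓ=2, even), read p_1/q_1
i=0: a=18 ⇒ p=18, q=1
i=1: a=6 ⇒ p=109, q=6
→ (109, 6).  Check: 109²=11881, 330·6²=11880, difference 1.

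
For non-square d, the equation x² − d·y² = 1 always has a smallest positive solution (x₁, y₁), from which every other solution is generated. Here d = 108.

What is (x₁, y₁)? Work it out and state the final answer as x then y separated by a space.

d=108: √d = [10; 2,1,1,4,1,1,2,20] (ℓ=8, even), read p_7/q_7
step 0: (10, 1)  from 10·(1,0) + (0,1)
step 1: (21, 2)  from 2·(10,1) + (1,0)
step 2: (31, 3)  from 1·(21,2) + (10,1)
…
step 4: (239, 23)  from 4·(52,5) + (31,3)
step 5: (291, 28)  from 1·(239,23) + (52,5)
step 6: (530, 51)  from 1·(291,28) + (239,23)
step 7: (1351, 130)  from 2·(530,51) + (291,28)
→ (1351, 130).  Check: 1351²=1825201, 108·130²=1825200, difference 1.

1351 130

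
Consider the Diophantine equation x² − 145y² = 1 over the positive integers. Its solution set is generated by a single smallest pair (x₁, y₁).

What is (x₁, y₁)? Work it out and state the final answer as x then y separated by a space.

289 24

[12; 24] for √145; ℓ=1 ⇒ convergent index 1
i=0: a=12 ⇒ p=12, q=1
i=1: a=24 ⇒ p=289, q=24
(x₁, y₁) = (289, 24);  289² − 145·24² = 1 ✓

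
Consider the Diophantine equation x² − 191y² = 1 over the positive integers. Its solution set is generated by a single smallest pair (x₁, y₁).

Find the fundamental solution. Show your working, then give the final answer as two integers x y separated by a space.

8994000 650783

d=191: √d = [13; 1,4,1,1,3,…,4,1,26] (ℓ=16, even), read p_15/q_15
i=0: a=13 ⇒ p=13, q=1
…
i=5: a=3 ⇒ p=539, q=39
i=6: a=2 ⇒ p=1230, q=89
i=7: a=2 ⇒ p=2999, q=217
i=8: a=13 ⇒ p=40217, q=2910
…
i=11: a=3 ⇒ p=704682, q=50989
i=12: a=1 ⇒ p=911765, q=65973
i=13: a=1 ⇒ p=1616447, q=116962
i=14: a=4 ⇒ p=7377553, q=533821
i=15: a=1 ⇒ p=8994000, q=650783
→ (8994000, 650783).  Check: 8994000²=80892036000000, 191·650783²=80892035999999, difference 1.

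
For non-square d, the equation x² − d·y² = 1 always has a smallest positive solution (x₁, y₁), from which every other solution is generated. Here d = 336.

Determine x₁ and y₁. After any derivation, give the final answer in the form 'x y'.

[18; 3,36] for √336; ℓ=2 ⇒ convergent index 1
i=0: a=18 ⇒ p=18, q=1
i=1: a=3 ⇒ p=55, q=3
→ (55, 3).  Check: 55²=3025, 336·3²=3024, difference 1.

55 3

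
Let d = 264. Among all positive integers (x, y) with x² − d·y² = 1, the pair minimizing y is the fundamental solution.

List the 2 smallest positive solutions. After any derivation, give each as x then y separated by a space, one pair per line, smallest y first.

65 4
8449 520

√264 = [16; 4,32, …], period ℓ=2 (even) → k=1
step 0: (16, 1)  from 16·(1,0) + (0,1)
step 1: (65, 4)  from 4·(16,1) + (1,0)
fundamental: x₁=65, y₁=4  (since 4225 − 264·16 = 1)
(65+4√264)^2 = 8449 + 520√264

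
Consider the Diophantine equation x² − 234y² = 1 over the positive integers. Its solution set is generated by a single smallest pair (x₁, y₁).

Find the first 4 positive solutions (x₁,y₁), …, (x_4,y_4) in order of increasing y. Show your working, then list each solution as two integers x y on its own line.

5201 340
54100801 3536680
562756526801 36788545020
5853793337683201 382674441761360

√234 = [15; 3,2,1,2,1,2,3,30, …], period ℓ=8 (even) → k=7
k=0  a_k=15  p_k/q_k = 15/1
…
k=2  a_k=2  p_k/q_k = 107/7
k=3  a_k=1  p_k/q_k = 153/10
…
k=6  a_k=2  p_k/q_k = 1545/101
k=7  a_k=3  p_k/q_k = 5201/340
(x₁, y₁) = (5201, 340);  5201² − 234·340² = 1 ✓
n=2: (5201,340)∘(5201,340) = (5201·5201+234·340·340, 5201·340+340·5201) = (54100801,3536680)
n=3: (54100801,3536680)∘(5201,340) = (5201·54100801+234·340·3536680, 5201·3536680+340·54100801) = (562756526801,36788545020)
n=4: (562756526801,36788545020)∘(5201,340) = (5201·562756526801+234·340·36788545020, 5201·36788545020+340·562756526801) = (5853793337683201,382674441761360)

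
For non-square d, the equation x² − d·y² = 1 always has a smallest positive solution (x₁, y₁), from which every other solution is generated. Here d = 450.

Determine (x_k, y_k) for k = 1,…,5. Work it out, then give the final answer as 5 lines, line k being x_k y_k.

[21; 4,1,2,4,2,1,4,42] for √450; ℓ=8 ⇒ convergent index 7
k=0  a_k=21  p_k/q_k = 21/1
…
k=3  a_k=2  p_k/q_k = 297/14
…
k=5  a_k=2  p_k/q_k = 2885/136
k=6  a_k=1  p_k/q_k = 4179/197
k=7  a_k=4  p_k/q_k = 19601/924
fundamental: x₁=19601, y₁=924  (since 384199201 − 450·853776 = 1)
n=2: (19601,924)∘(19601,924) = (19601·19601+450·924·924, 19601·924+924·19601) = (768398401,36222648)
n=3: (768398401,36222648)∘(19601,924) = (19601·768398401+450·924·36222648, 19601·36222648+924·768398401) = (30122754096401,1420000245972)
n=4: (30122754096401,1420000245972)∘(19601,924) = (19601·30122754096401+450·924·1420000245972, 19601·1420000245972+924·30122754096401) = (1180872205318713601,55666849606371696)
n=5: (1180872205318713601,55666849606371696)∘(19601,924) = (19601·1180872205318713601+450·924·55666849606371696, 19601·55666849606371696+924·1180872205318713601) = (46292552162781456490001,2182251836848982980620)

19601 924
768398401 36222648
30122754096401 1420000245972
1180872205318713601 55666849606371696
46292552162781456490001 2182251836848982980620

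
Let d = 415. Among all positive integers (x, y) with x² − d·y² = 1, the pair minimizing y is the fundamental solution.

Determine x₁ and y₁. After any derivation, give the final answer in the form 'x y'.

18412804 903849

√415 = [20; 2,1,2,4,6,…,1,2,40, …], period ℓ=16 (even) → k=15
k=0  a_k=20  p_k/q_k = 20/1
k=1  a_k=2  p_k/q_k = 41/2
k=2  a_k=1  p_k/q_k = 61/3
k=3  a_k=2  p_k/q_k = 163/8
…
k=5  a_k=6  p_k/q_k = 4441/218
k=6  a_k=1  p_k/q_k = 5154/253
k=7  a_k=1  p_k/q_k = 9595/471
…
k=9  a_k=1  p_k/q_k = 43534/2137
k=10  a_k=1  p_k/q_k = 77473/3803
k=11  a_k=6  p_k/q_k = 508372/24955
…
k=13  a_k=2  p_k/q_k = 4730294/232201
k=14  a_k=1  p_k/q_k = 6841255/335824
k=15  a_k=2  p_k/q_k = 18412804/903849
(x₁, y₁) = (18412804, 903849);  18412804² − 415·903849² = 1 ✓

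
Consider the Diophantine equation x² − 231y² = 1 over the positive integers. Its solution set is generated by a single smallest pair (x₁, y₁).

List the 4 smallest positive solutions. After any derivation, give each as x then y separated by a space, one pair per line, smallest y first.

√231 → a₀=15, period (5,30); ℓ=2 even so k=1
i=0: a=15 ⇒ p=15, q=1
i=1: a=5 ⇒ p=76, q=5
→ (76, 5).  Check: 76²=5776, 231·5²=5775, difference 1.
(76+5√231)^2 = 11551 + 760√231
(76+5√231)^3 = 1755676 + 115515√231
(76+5√231)^4 = 266851201 + 17557520√231

76 5
11551 760
1755676 115515
266851201 17557520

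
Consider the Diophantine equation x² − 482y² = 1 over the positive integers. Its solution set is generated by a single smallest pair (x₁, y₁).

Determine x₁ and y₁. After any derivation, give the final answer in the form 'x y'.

483 22

√482 → a₀=21, period (1,20,1,42); ℓ=4 even so k=3
step 0: (21, 1)  from 21·(1,0) + (0,1)
…
step 2: (461, 21)  from 20·(22,1) + (21,1)
step 3: (483, 22)  from 1·(461,21) + (22,1)
(x₁, y₁) = (483, 22);  483² − 482·22² = 1 ✓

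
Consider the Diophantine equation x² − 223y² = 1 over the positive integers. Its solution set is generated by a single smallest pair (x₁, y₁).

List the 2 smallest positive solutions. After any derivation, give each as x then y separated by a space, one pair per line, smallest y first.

224 15
100351 6720

[14; 1,13,1,28] for √223; ℓ=4 ⇒ convergent index 3
step 0: (14, 1)  from 14·(1,0) + (0,1)
…
step 2: (209, 14)  from 13·(15,1) + (14,1)
step 3: (224, 15)  from 1·(209,14) + (15,1)
fundamental: x₁=224, y₁=15  (since 50176 − 223·225 = 1)
k=2:  x_2 = 224·224+223·15·15 = 100351,  y_2 = 224·15+15·224 = 6720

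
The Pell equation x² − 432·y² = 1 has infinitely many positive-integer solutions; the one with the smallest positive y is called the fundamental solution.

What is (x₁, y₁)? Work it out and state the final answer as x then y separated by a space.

√432 = [20; 1,3,1,1,1,3,1,40, …], period ℓ=8 (even) → k=7
step 0: (20, 1)  from 20·(1,0) + (0,1)
step 1: (21, 1)  from 1·(20,1) + (1,0)
…
step 4: (187, 9)  from 1·(104,5) + (83,4)
…
step 6: (1060, 51)  from 3·(291,14) + (187,9)
step 7: (1351, 65)  from 1·(1060,51) + (291,14)
→ (1351, 65).  Check: 1351²=1825201, 432·65²=1825200, difference 1.

1351 65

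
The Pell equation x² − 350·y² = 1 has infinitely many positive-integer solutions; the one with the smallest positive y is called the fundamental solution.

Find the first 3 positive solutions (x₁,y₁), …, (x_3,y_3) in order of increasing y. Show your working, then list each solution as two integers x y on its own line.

√350 = [18; 1,2,2,2,1,36, …], period ℓ=6 (even) → k=5
i=0: a=18 ⇒ p=18, q=1
…
i=3: a=2 ⇒ p=131, q=7
i=4: a=2 ⇒ p=318, q=17
i=5: a=1 ⇒ p=449, q=24
→ (449, 24).  Check: 449²=201601, 350·24²=201600, difference 1.
(449+24√350)^2 = 403201 + 21552√350
(449+24√350)^3 = 362074049 + 19353672√350

449 24
403201 21552
362074049 19353672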